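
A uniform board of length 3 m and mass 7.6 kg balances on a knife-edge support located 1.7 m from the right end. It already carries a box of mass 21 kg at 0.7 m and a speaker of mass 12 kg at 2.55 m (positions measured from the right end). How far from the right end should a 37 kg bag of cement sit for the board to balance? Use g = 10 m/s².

x ≈ 2.03 m from the right end

Sum moments about the knife-edge support (at 1.7 m from the right end) (the support reaction has zero arm there).
Beam weight: 7.6 × 10 = 76 N down at 1.5 m → arm 0.2 m, τ = 76 × 0.2 = 15.2 N·m clockwise.
Box: 21 × 10 = 210 N down at 0.7 m → arm 1 m, τ = 210 × 1 = 210 N·m clockwise.
Speaker: 12 × 10 = 120 N down at 2.55 m → arm 0.85 m, τ = 120 × 0.85 = 102 N·m counterclockwise.
Net moment of existing loads = 123.2 N·m clockwise.
The bag of cement weighs 37 × 10 = 370 N and must supply an equal counterclockwise moment, so its lever arm about the knife-edge support is 123.2 / 370 = 0.333 m.
That puts it at 1.7 + 0.333 = 2.03 m from the right end.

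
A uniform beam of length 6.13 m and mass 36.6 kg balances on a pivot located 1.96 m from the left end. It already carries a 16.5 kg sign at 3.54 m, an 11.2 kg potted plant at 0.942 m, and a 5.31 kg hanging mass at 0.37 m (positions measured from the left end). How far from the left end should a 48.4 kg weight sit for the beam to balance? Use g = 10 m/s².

Taking torques about the pivot (at 1.96 m from the left end):
Beam weight: 36.6 × 10 = 366 N down at 3.065 m → arm 1.105 m, τ = 366 × 1.105 = 404.4 N·m clockwise.
Sign: 16.5 × 10 = 165 N down at 3.54 m → arm 1.58 m, τ = 165 × 1.58 = 260.7 N·m clockwise.
Potted plant: 11.2 × 10 = 112 N down at 0.942 m → arm 1.018 m, τ = 112 × 1.018 = 114 N·m counterclockwise.
Hanging mass: 5.31 × 10 = 53.1 N down at 0.37 m → arm 1.59 m, τ = 53.1 × 1.59 = 84.43 N·m counterclockwise.
Net moment of existing loads = 466.7 N·m clockwise.
The weight weighs 48.4 × 10 = 484 N and must supply an equal counterclockwise moment, so its lever arm about the pivot is 466.7 / 484 = 0.964 m.
That puts it at 1.96 − 0.964 = 0.996 m from the left end.

x ≈ 0.996 m from the left end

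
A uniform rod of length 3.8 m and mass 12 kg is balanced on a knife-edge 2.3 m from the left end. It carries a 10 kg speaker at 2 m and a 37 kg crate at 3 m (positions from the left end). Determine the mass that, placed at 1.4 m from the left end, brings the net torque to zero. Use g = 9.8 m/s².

Taking torques about the knife-edge (at 2.3 m from the left end):
Beam weight: 12 × 9.8 = 117.6 N down at 1.9 m → arm 0.4 m, τ = 117.6 × 0.4 = 47.04 N·m counterclockwise.
Speaker: 10 × 9.8 = 98 N down at 2 m → arm 0.3 m, τ = 98 × 0.3 = 29.4 N·m counterclockwise.
Crate: 37 × 9.8 = 362.6 N down at 3 m → arm 0.7 m, τ = 362.6 × 0.7 = 253.8 N·m clockwise.
Net moment of known loads = 177.4 N·m clockwise.
An unknown mass m at 1.4 m has arm 0.9 m; its moment is m·g·0.9 counterclockwise.
Setting net torque to zero: m × 9.8 × 0.9 = 177.4 → m = 177.4 / (9.8 × 0.9) = 20.1 kg.

m ≈ 20.1 kg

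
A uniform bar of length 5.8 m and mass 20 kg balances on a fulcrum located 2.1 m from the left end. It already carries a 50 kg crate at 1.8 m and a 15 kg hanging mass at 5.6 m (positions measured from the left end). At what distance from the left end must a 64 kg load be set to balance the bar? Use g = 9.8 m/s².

Take moments about the fulcrum (at 2.1 m from the left end).
Beam weight: 20 × 9.8 = 196 N down at 2.9 m → arm 0.8 m, τ = 196 × 0.8 = 156.8 N·m clockwise.
Crate: 50 × 9.8 = 490 N down at 1.8 m → arm 0.3 m, τ = 490 × 0.3 = 147 N·m counterclockwise.
Hanging mass: 15 × 9.8 = 147 N down at 5.6 m → arm 3.5 m, τ = 147 × 3.5 = 514.5 N·m clockwise.
Net moment of existing loads = 524.3 N·m clockwise.
The load weighs 64 × 9.8 = 627.2 N and must supply an equal counterclockwise moment, so its lever arm about the fulcrum is 524.3 / 627.2 = 0.836 m.
That puts it at 2.1 − 0.836 = 1.26 m from the left end.

x ≈ 1.26 m from the left end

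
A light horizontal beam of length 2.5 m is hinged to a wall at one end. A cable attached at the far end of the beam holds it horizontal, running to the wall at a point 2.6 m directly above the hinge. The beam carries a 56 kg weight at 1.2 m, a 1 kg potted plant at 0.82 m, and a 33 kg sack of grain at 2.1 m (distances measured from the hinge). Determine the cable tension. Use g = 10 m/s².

T ≈ 762 N

Take moments about the hinge.
Weight: 56 × 10 = 560 N down at 1.2 m → arm 1.2 m, τ = 560 × 1.2 = 672 N·m clockwise.
Potted plant: 1 × 10 = 10 N down at 0.82 m → arm 0.82 m, τ = 10 × 0.82 = 8.2 N·m clockwise.
Sack of grain: 33 × 10 = 330 N down at 2.1 m → arm 2.1 m, τ = 330 × 2.1 = 693 N·m clockwise.
Total clockwise load moment = 1373 N·m.
The cable tension T acts at 2.5 m; only its component perpendicular to the beam, T sinθ, produces torque. sinθ = h/√(h²+d²) = 2.6/√(2.6²+2.5²) = 0.7208.
For rotational equilibrium, T × 2.5 × 0.7208 = 1373, so T = 1373 / 1.802 = 762 N.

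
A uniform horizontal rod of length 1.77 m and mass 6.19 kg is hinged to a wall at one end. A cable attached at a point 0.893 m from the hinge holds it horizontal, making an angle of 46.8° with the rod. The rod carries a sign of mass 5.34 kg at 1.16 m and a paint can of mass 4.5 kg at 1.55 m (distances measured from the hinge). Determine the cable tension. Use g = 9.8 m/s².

Take moments about the hinge.
Beam weight: 6.19 × 9.8 = 60.66 N down at 0.885 m → arm 0.885 m, τ = 60.66 × 0.885 = 53.68 N·m clockwise.
Sign: 5.34 × 9.8 = 52.33 N down at 1.16 m → arm 1.16 m, τ = 52.33 × 1.16 = 60.7 N·m clockwise.
Paint can: 4.5 × 9.8 = 44.1 N down at 1.55 m → arm 1.55 m, τ = 44.1 × 1.55 = 68.36 N·m clockwise.
Total clockwise load moment = 182.7 N·m.
The cable tension T acts at 0.893 m; only its component perpendicular to the rod, T sinθ, produces torque. sin 46.8° = 0.729.
Στ = 0 ⇒ T × 0.893 × 0.729 = 182.7 ⇒ T = 182.7 / 0.651 = 281 N.

T ≈ 281 N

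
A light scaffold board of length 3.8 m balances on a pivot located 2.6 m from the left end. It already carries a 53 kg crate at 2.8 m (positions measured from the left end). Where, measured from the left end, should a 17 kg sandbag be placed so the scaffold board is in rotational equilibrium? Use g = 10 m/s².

x ≈ 1.98 m from the left end

Sum moments about the pivot (at 2.6 m from the left end) (the support reaction has zero arm there).
Crate: 53 × 10 = 530 N down at 2.8 m → arm 0.2 m, τ = 530 × 0.2 = 106 N·m clockwise.
Net moment of existing loads = 106 N·m clockwise.
The sandbag weighs 17 × 10 = 170 N and must supply an equal counterclockwise moment, so its lever arm about the pivot is 106 / 170 = 0.624 m.
That puts it at 2.6 − 0.624 = 1.98 m from the left end.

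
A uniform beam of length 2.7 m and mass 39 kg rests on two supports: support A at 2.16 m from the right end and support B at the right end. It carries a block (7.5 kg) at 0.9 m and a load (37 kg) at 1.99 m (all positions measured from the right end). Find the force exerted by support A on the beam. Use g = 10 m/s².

Taking torques about support B:
Beam weight: 39 × 10 = 390 N down at 1.35 m → arm 1.35 m, τ = 390 × 1.35 = 526.5 N·m counterclockwise.
Block: 7.5 × 10 = 75 N down at 0.9 m → arm 0.9 m, τ = 75 × 0.9 = 67.5 N·m counterclockwise.
Load: 37 × 10 = 370 N down at 1.99 m → arm 1.99 m, τ = 370 × 1.99 = 736.3 N·m counterclockwise.
Net load moment about support B = 1330 N·m counterclockwise.
Reaction R at support A is upward at 2.16 m, arm 2.16 m → moment R × 2.16 clockwise.
For rotational equilibrium, R × 2.16 = 1330, so R = 616 N.

R_A ≈ 616 N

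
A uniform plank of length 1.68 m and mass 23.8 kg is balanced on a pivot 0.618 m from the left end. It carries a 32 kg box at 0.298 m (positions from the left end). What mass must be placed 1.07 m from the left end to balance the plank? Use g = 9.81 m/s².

About the pivot (at 0.618 m from the left end):
Beam weight: 23.8 × 9.81 = 233.5 N down at 0.84 m → arm 0.222 m, τ = 233.5 × 0.222 = 51.84 N·m clockwise.
Box: 32 × 9.81 = 313.9 N down at 0.298 m → arm 0.32 m, τ = 313.9 × 0.32 = 100.4 N·m counterclockwise.
Net moment of known loads = 48.56 N·m counterclockwise.
An unknown mass m at 1.07 m has arm 0.452 m; its moment is m·g·0.452 clockwise.
Balancing moments: m × 9.81 × 0.452 = 48.56, giving m = 48.56 / (9.81 × 0.452) = 11 kg.

m ≈ 11 kg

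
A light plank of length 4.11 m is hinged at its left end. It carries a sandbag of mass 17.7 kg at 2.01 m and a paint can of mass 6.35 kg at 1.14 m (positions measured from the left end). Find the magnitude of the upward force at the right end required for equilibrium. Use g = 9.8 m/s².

Sum moments about the left end (the unknown pivot reaction has zero arm there).
Sandbag: 17.7 × 9.8 = 173.5 N down at 2.01 m → arm 2.01 m, τ = 173.5 × 2.01 = 348.7 N·m clockwise.
Paint can: 6.35 × 9.8 = 62.23 N down at 1.14 m → arm 1.14 m, τ = 62.23 × 1.14 = 70.94 N·m clockwise.
Net moment of the loads = 419.6 N·m clockwise.
The upward force F acts at the right end, arm 4.11 m, giving F × 4.11 counterclockwise.
Στ = 0 ⇒ F × 4.11 = 419.6 ⇒ F = 419.6 / 4.11 = 102 N.

F ≈ 102 N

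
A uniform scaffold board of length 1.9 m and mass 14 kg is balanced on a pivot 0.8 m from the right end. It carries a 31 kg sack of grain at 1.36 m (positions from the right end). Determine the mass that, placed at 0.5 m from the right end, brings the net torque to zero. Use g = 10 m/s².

m ≈ 64.9 kg

About the pivot (at 0.8 m from the right end):
Beam weight: 14 × 10 = 140 N down at 0.95 m → arm 0.15 m, τ = 140 × 0.15 = 21 N·m counterclockwise.
Sack of grain: 31 × 10 = 310 N down at 1.36 m → arm 0.56 m, τ = 310 × 0.56 = 173.6 N·m counterclockwise.
Net moment of known loads = 194.6 N·m counterclockwise.
An unknown mass m at 0.5 m has arm 0.3 m; its moment is m·g·0.3 clockwise.
Balancing moments: m × 10 × 0.3 = 194.6, giving m = 194.6 / (10 × 0.3) = 64.9 kg.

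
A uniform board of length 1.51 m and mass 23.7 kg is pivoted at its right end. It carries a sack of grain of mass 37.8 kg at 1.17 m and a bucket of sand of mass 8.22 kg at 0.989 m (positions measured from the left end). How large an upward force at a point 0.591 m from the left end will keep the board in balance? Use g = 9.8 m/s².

Sum moments about the right end (the unknown pivot reaction has zero arm there).
Beam weight: 23.7 × 9.8 = 232.3 N down at 0.755 m → arm 0.755 m, τ = 232.3 × 0.755 = 175.4 N·m counterclockwise.
Sack of grain: 37.8 × 9.8 = 370.4 N down at 1.17 m → arm 0.34 m, τ = 370.4 × 0.34 = 125.9 N·m counterclockwise.
Bucket of sand: 8.22 × 9.8 = 80.56 N down at 0.989 m → arm 0.521 m, τ = 80.56 × 0.521 = 41.97 N·m counterclockwise.
Net moment of the loads = 343.3 N·m counterclockwise.
The upward force F acts at a point 0.591 m from the left end, arm 0.919 m, giving F × 0.919 clockwise.
Στ = 0 ⇒ F × 0.919 = 343.3 ⇒ F = 343.3 / 0.919 = 374 N.

F ≈ 374 N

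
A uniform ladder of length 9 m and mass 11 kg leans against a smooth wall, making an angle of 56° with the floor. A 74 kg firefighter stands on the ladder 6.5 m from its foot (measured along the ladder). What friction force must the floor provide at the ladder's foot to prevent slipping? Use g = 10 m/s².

Choose the foot of the ladder as the axis so the floor normal and friction both act there and drop out.
Ladder weight 11×10 = 110 N acts at 4.5 m along the ladder; its horizontal arm is 4.5·cos56° = 2.516 m → τ = 276.8 N·m clockwise.
Firefighter: 74×10 = 740 N at 6.5 m → arm 3.635 m → τ = 2690 N·m clockwise.
Wall normal N acts horizontally at the top; its moment arm is the height L sinθ = 9·sin56° = 7.461 m, counterclockwise.
Στ = 0 ⇒ N × 7.461 = 2967 ⇒ N = 398 N.
ΣFx = 0: friction at the foot balances the wall's push, so f = N_wall = 398 N.

f ≈ 398 N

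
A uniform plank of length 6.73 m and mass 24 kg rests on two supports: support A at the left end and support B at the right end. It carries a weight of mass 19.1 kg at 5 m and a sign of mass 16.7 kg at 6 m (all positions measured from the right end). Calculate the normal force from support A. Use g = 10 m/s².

Take moments about support B.
Beam weight: 24 × 10 = 240 N down at 3.365 m → arm 3.365 m, τ = 240 × 3.365 = 807.6 N·m counterclockwise.
Weight: 19.1 × 10 = 191 N down at 5 m → arm 5 m, τ = 191 × 5 = 955 N·m counterclockwise.
Sign: 16.7 × 10 = 167 N down at 6 m → arm 6 m, τ = 167 × 6 = 1002 N·m counterclockwise.
Net load moment about support B = 2765 N·m counterclockwise.
Reaction R at support A is upward at 6.73 m, arm 6.73 m → moment R × 6.73 clockwise.
For rotational equilibrium, R × 6.73 = 2765, so R = 411 N.

R_A ≈ 411 N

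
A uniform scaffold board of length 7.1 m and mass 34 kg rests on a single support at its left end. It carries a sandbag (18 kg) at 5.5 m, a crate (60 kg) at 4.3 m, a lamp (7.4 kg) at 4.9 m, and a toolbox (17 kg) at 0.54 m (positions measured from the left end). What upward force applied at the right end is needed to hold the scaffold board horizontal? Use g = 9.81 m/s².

F ≈ 723 N

Taking torques about the left end:
Beam weight: 34 × 9.81 = 333.5 N down at 3.55 m → arm 3.55 m, τ = 333.5 × 3.55 = 1184 N·m clockwise.
Sandbag: 18 × 9.81 = 176.6 N down at 5.5 m → arm 5.5 m, τ = 176.6 × 5.5 = 971.3 N·m clockwise.
Crate: 60 × 9.81 = 588.6 N down at 4.3 m → arm 4.3 m, τ = 588.6 × 4.3 = 2531 N·m clockwise.
Lamp: 7.4 × 9.81 = 72.59 N down at 4.9 m → arm 4.9 m, τ = 72.59 × 4.9 = 355.7 N·m clockwise.
Toolbox: 17 × 9.81 = 166.8 N down at 0.54 m → arm 0.54 m, τ = 166.8 × 0.54 = 90.07 N·m clockwise.
Net moment of the loads = 5132 N·m clockwise.
The upward force F acts at the right end, arm 7.1 m, giving F × 7.1 counterclockwise.
Setting net torque to zero: F × 7.1 = 5132 → F = 5132 / 7.1 = 723 N.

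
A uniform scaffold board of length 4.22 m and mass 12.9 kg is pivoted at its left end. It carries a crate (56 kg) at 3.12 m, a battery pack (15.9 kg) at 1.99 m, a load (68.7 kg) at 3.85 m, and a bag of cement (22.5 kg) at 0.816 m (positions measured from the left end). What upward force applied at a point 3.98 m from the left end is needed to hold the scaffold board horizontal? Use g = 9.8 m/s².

Take moments about the left end.
Beam weight: 12.9 × 9.8 = 126.4 N down at 2.11 m → arm 2.11 m, τ = 126.4 × 2.11 = 266.7 N·m clockwise.
Crate: 56 × 9.8 = 548.8 N down at 3.12 m → arm 3.12 m, τ = 548.8 × 3.12 = 1712 N·m clockwise.
Battery pack: 15.9 × 9.8 = 155.8 N down at 1.99 m → arm 1.99 m, τ = 155.8 × 1.99 = 310 N·m clockwise.
Load: 68.7 × 9.8 = 673.3 N down at 3.85 m → arm 3.85 m, τ = 673.3 × 3.85 = 2592 N·m clockwise.
Bag of cement: 22.5 × 9.8 = 220.5 N down at 0.816 m → arm 0.816 m, τ = 220.5 × 0.816 = 179.9 N·m clockwise.
Net moment of the loads = 5061 N·m clockwise.
The upward force F acts at a point 3.98 m from the left end, arm 3.98 m, giving F × 3.98 counterclockwise.
Setting net torque to zero: F × 3.98 = 5061 → F = 5061 / 3.98 = 1270 N.

F ≈ 1270 N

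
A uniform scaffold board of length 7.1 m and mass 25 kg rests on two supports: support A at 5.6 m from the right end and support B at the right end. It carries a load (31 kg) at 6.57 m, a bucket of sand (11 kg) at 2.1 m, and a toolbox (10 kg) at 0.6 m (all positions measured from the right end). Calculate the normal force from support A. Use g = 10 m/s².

Choose support B as the axis so its reaction then has zero moment arm.
Beam weight: 25 × 10 = 250 N down at 3.55 m → arm 3.55 m, τ = 250 × 3.55 = 887.5 N·m counterclockwise.
Load: 31 × 10 = 310 N down at 6.57 m → arm 6.57 m, τ = 310 × 6.57 = 2037 N·m counterclockwise.
Bucket of sand: 11 × 10 = 110 N down at 2.1 m → arm 2.1 m, τ = 110 × 2.1 = 231 N·m counterclockwise.
Toolbox: 10 × 10 = 100 N down at 0.6 m → arm 0.6 m, τ = 100 × 0.6 = 60 N·m counterclockwise.
Net load moment about support B = 3216 N·m counterclockwise.
Reaction R at support A is upward at 5.6 m, arm 5.6 m → moment R × 5.6 clockwise.
For rotational equilibrium, R × 5.6 = 3216, so R = 574 N.

R_A ≈ 574 N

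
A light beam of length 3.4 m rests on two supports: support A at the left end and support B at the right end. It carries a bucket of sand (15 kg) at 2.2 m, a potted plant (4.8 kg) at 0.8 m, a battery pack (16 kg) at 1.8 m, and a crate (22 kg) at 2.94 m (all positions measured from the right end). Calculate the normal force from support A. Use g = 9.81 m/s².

R_A ≈ 376 N

Take moments about support B.
Bucket of sand: 15 × 9.81 = 147.2 N down at 2.2 m → arm 2.2 m, τ = 147.2 × 2.2 = 323.8 N·m counterclockwise.
Potted plant: 4.8 × 9.81 = 47.09 N down at 0.8 m → arm 0.8 m, τ = 47.09 × 0.8 = 37.67 N·m counterclockwise.
Battery pack: 16 × 9.81 = 157 N down at 1.8 m → arm 1.8 m, τ = 157 × 1.8 = 282.6 N·m counterclockwise.
Crate: 22 × 9.81 = 215.8 N down at 2.94 m → arm 2.94 m, τ = 215.8 × 2.94 = 634.5 N·m counterclockwise.
Net load moment about support B = 1279 N·m counterclockwise.
Reaction R at support A is upward at 3.4 m, arm 3.4 m → moment R × 3.4 clockwise.
Balancing moments: R × 3.4 = 1279, giving R = 376 N.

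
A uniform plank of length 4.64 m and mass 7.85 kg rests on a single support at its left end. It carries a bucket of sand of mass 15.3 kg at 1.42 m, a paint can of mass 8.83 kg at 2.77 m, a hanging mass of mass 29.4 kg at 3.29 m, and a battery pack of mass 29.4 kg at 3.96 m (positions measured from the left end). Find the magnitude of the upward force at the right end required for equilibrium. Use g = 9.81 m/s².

F ≈ 587 N

Sum moments about the left end (the unknown pivot reaction has zero arm there).
Beam weight: 7.85 × 9.81 = 77.01 N down at 2.32 m → arm 2.32 m, τ = 77.01 × 2.32 = 178.7 N·m clockwise.
Bucket of sand: 15.3 × 9.81 = 150.1 N down at 1.42 m → arm 1.42 m, τ = 150.1 × 1.42 = 213.1 N·m clockwise.
Paint can: 8.83 × 9.81 = 86.62 N down at 2.77 m → arm 2.77 m, τ = 86.62 × 2.77 = 239.9 N·m clockwise.
Hanging mass: 29.4 × 9.81 = 288.4 N down at 3.29 m → arm 3.29 m, τ = 288.4 × 3.29 = 948.8 N·m clockwise.
Battery pack: 29.4 × 9.81 = 288.4 N down at 3.96 m → arm 3.96 m, τ = 288.4 × 3.96 = 1142 N·m clockwise.
Net moment of the loads = 2722 N·m clockwise.
The upward force F acts at the right end, arm 4.64 m, giving F × 4.64 counterclockwise.
Balancing moments: F × 4.64 = 2722, giving F = 2722 / 4.64 = 587 N.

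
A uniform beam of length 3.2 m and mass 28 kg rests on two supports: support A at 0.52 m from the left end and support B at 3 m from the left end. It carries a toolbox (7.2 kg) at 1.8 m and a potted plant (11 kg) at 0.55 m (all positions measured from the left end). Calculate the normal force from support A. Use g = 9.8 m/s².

R_A ≈ 296 N

Sum moments about support B (its reaction then has zero moment arm).
Beam weight: 28 × 9.8 = 274.4 N down at 1.6 m → arm 1.4 m, τ = 274.4 × 1.4 = 384.2 N·m counterclockwise.
Toolbox: 7.2 × 9.8 = 70.56 N down at 1.8 m → arm 1.2 m, τ = 70.56 × 1.2 = 84.67 N·m counterclockwise.
Potted plant: 11 × 9.8 = 107.8 N down at 0.55 m → arm 2.45 m, τ = 107.8 × 2.45 = 264.1 N·m counterclockwise.
Net load moment about support B = 733 N·m counterclockwise.
Reaction R at support A is upward at 0.52 m, arm 2.48 m → moment R × 2.48 clockwise.
Στ = 0 ⇒ R × 2.48 = 733 ⇒ R = 296 N.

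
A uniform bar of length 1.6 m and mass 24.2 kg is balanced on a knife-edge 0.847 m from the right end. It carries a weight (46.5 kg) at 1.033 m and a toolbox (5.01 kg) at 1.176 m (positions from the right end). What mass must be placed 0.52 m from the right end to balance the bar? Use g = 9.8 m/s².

m ≈ 28 kg

Take moments about the knife-edge (at 0.847 m from the right end).
Beam weight: 24.2 × 9.8 = 237.2 N down at 0.8 m → arm 0.047 m, τ = 237.2 × 0.047 = 11.15 N·m clockwise.
Weight: 46.5 × 9.8 = 455.7 N down at 1.033 m → arm 0.186 m, τ = 455.7 × 0.186 = 84.76 N·m counterclockwise.
Toolbox: 5.01 × 9.8 = 49.1 N down at 1.176 m → arm 0.329 m, τ = 49.1 × 0.329 = 16.15 N·m counterclockwise.
Net moment of known loads = 89.76 N·m counterclockwise.
An unknown mass m at 0.52 m has arm 0.327 m; its moment is m·g·0.327 clockwise.
Balancing moments: m × 9.8 × 0.327 = 89.76, giving m = 89.76 / (9.8 × 0.327) = 28 kg.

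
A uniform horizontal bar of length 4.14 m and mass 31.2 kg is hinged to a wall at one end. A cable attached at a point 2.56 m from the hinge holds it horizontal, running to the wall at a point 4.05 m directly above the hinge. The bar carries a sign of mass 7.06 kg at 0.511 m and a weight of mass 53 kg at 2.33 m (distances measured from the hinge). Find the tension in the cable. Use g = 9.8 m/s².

T ≈ 868 N

Taking torques about the hinge:
Beam weight: 31.2 × 9.8 = 305.8 N down at 2.07 m → arm 2.07 m, τ = 305.8 × 2.07 = 633 N·m clockwise.
Sign: 7.06 × 9.8 = 69.19 N down at 0.511 m → arm 0.511 m, τ = 69.19 × 0.511 = 35.36 N·m clockwise.
Weight: 53 × 9.8 = 519.4 N down at 2.33 m → arm 2.33 m, τ = 519.4 × 2.33 = 1210 N·m clockwise.
Total clockwise load moment = 1878 N·m.
The cable tension T acts at 2.56 m; only its component perpendicular to the bar, T sinθ, produces torque. sinθ = h/√(h²+d²) = 4.05/√(4.05²+2.56²) = 0.8453.
Setting net torque to zero: T × 2.56 × 0.8453 = 1878 → T = 1878 / 2.164 = 868 N.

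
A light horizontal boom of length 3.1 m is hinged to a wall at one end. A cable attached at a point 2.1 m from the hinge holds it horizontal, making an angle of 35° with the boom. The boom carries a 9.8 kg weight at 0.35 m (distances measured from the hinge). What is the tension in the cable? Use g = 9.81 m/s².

Sum moments about the hinge (the unknown hinge reaction has zero arm there).
Weight: 9.8 × 9.81 = 96.14 N down at 0.35 m → arm 0.35 m, τ = 96.14 × 0.35 = 33.65 N·m clockwise.
Total clockwise load moment = 33.65 N·m.
The cable tension T acts at 2.1 m; only its component perpendicular to the boom, T sinθ, produces torque. sin 35° = 0.5736.
Στ = 0 ⇒ T × 2.1 × 0.5736 = 33.65 ⇒ T = 33.65 / 1.205 = 27.9 N.

T ≈ 27.9 N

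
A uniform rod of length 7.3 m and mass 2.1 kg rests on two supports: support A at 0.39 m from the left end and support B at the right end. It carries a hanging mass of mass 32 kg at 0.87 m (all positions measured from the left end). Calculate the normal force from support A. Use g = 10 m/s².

R_A ≈ 309 N

About support B:
Beam weight: 2.1 × 10 = 21 N down at 3.65 m → arm 3.65 m, τ = 21 × 3.65 = 76.65 N·m counterclockwise.
Hanging mass: 32 × 10 = 320 N down at 0.87 m → arm 6.43 m, τ = 320 × 6.43 = 2058 N·m counterclockwise.
Net load moment about support B = 2135 N·m counterclockwise.
Reaction R at support A is upward at 0.39 m, arm 6.91 m → moment R × 6.91 clockwise.
Balancing moments: R × 6.91 = 2135, giving R = 309 N.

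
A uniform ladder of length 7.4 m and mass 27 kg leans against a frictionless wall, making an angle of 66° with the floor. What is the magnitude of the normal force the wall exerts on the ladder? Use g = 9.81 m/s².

Taking torques about the foot of the ladder:
Ladder weight 27×9.81 = 264.9 N acts at 3.7 m along the ladder; its horizontal arm is 3.7·cos66° = 1.505 m → τ = 398.7 N·m clockwise.
Wall normal N acts horizontally at the top; its moment arm is the height L sinθ = 7.4·sin66° = 6.76 m, counterclockwise.
Setting net torque to zero: N × 6.76 = 398.7 → N = 59 N.

N_wall ≈ 59 N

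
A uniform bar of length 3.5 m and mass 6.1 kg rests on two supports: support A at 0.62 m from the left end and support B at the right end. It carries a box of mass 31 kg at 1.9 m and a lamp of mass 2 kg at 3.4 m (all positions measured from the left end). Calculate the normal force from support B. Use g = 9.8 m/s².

R_B ≈ 177 N

Taking torques about support A:
Beam weight: 6.1 × 9.8 = 59.78 N down at 1.75 m → arm 1.13 m, τ = 59.78 × 1.13 = 67.55 N·m clockwise.
Box: 31 × 9.8 = 303.8 N down at 1.9 m → arm 1.28 m, τ = 303.8 × 1.28 = 388.9 N·m clockwise.
Lamp: 2 × 9.8 = 19.6 N down at 3.4 m → arm 2.78 m, τ = 19.6 × 2.78 = 54.49 N·m clockwise.
Net load moment about support A = 510.9 N·m clockwise.
Reaction R at support B is upward at 3.5 m, arm 2.88 m → moment R × 2.88 counterclockwise.
Setting net torque to zero: R × 2.88 = 510.9 → R = 177 N.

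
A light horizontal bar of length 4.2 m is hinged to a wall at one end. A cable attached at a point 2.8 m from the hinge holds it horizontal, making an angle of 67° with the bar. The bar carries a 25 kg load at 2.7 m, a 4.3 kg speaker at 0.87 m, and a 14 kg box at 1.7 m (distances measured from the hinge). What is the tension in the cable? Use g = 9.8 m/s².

T ≈ 361 N

Sum moments about the hinge (the unknown hinge reaction has zero arm there).
Load: 25 × 9.8 = 245 N down at 2.7 m → arm 2.7 m, τ = 245 × 2.7 = 661.5 N·m clockwise.
Speaker: 4.3 × 9.8 = 42.14 N down at 0.87 m → arm 0.87 m, τ = 42.14 × 0.87 = 36.66 N·m clockwise.
Box: 14 × 9.8 = 137.2 N down at 1.7 m → arm 1.7 m, τ = 137.2 × 1.7 = 233.2 N·m clockwise.
Total clockwise load moment = 931.4 N·m.
The cable tension T acts at 2.8 m; only its component perpendicular to the bar, T sinθ, produces torque. sin 67° = 0.9205.
Στ = 0 ⇒ T × 2.8 × 0.9205 = 931.4 ⇒ T = 931.4 / 2.577 = 361 N.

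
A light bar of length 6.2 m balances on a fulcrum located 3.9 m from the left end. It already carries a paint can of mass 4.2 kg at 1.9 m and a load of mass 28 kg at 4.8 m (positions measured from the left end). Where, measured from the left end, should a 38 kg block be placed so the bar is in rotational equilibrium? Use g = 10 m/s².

Taking torques about the fulcrum (at 3.9 m from the left end):
Paint can: 4.2 × 10 = 42 N down at 1.9 m → arm 2 m, τ = 42 × 2 = 84 N·m counterclockwise.
Load: 28 × 10 = 280 N down at 4.8 m → arm 0.9 m, τ = 280 × 0.9 = 252 N·m clockwise.
Net moment of existing loads = 168 N·m clockwise.
The block weighs 38 × 10 = 380 N and must supply an equal counterclockwise moment, so its lever arm about the fulcrum is 168 / 380 = 0.442 m.
That puts it at 3.9 − 0.442 = 3.46 m from the left end.

x ≈ 3.46 m from the left end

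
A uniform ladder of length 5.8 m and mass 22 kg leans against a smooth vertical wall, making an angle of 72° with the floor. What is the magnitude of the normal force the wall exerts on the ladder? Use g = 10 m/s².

N_wall ≈ 35.7 N

Take moments about the foot of the ladder.
Ladder weight 22×10 = 220 N acts at 2.9 m along the ladder; its horizontal arm is 2.9·cos72° = 0.8961 m → τ = 197.1 N·m clockwise.
Wall normal N acts horizontally at the top; its moment arm is the height L sinθ = 5.8·sin72° = 5.516 m, counterclockwise.
Στ = 0 ⇒ N × 5.516 = 197.1 ⇒ N = 35.7 N.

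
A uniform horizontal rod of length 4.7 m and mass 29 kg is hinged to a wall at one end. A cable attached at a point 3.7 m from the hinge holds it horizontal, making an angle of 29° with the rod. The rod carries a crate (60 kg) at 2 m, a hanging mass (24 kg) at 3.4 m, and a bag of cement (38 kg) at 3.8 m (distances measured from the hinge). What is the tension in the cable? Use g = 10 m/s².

T ≈ 2310 N

About the hinge:
Beam weight: 29 × 10 = 290 N down at 2.35 m → arm 2.35 m, τ = 290 × 2.35 = 681.5 N·m clockwise.
Crate: 60 × 10 = 600 N down at 2 m → arm 2 m, τ = 600 × 2 = 1200 N·m clockwise.
Hanging mass: 24 × 10 = 240 N down at 3.4 m → arm 3.4 m, τ = 240 × 3.4 = 816 N·m clockwise.
Bag of cement: 38 × 10 = 380 N down at 3.8 m → arm 3.8 m, τ = 380 × 3.8 = 1444 N·m clockwise.
Total clockwise load moment = 4142 N·m.
The cable tension T acts at 3.7 m; only its component perpendicular to the rod, T sinθ, produces torque. sin 29° = 0.4848.
For rotational equilibrium, T × 3.7 × 0.4848 = 4142, so T = 4142 / 1.794 = 2310 N.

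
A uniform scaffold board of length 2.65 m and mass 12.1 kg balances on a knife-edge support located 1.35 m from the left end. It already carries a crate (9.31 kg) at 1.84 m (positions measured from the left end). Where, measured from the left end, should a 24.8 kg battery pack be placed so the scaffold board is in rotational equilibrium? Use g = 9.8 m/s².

x ≈ 1.18 m from the left end

Choose the knife-edge support (at 1.35 m from the left end) as the axis so the support reaction has zero arm there.
Beam weight: 12.1 × 9.8 = 118.6 N down at 1.325 m → arm 0.025 m, τ = 118.6 × 0.025 = 2.965 N·m counterclockwise.
Crate: 9.31 × 9.8 = 91.24 N down at 1.84 m → arm 0.49 m, τ = 91.24 × 0.49 = 44.71 N·m clockwise.
Net moment of existing loads = 41.75 N·m clockwise.
The battery pack weighs 24.8 × 9.8 = 243 N and must supply an equal counterclockwise moment, so its lever arm about the knife-edge support is 41.75 / 243 = 0.172 m.
That puts it at 1.35 − 0.172 = 1.18 m from the left end.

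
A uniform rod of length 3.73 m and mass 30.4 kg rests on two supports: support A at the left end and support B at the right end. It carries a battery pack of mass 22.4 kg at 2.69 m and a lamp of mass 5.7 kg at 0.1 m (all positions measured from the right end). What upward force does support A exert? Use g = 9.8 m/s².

Take moments about support B.
Beam weight: 30.4 × 9.8 = 297.9 N down at 1.865 m → arm 1.865 m, τ = 297.9 × 1.865 = 555.6 N·m counterclockwise.
Battery pack: 22.4 × 9.8 = 219.5 N down at 2.69 m → arm 2.69 m, τ = 219.5 × 2.69 = 590.5 N·m counterclockwise.
Lamp: 5.7 × 9.8 = 55.86 N down at 0.1 m → arm 0.1 m, τ = 55.86 × 0.1 = 5.586 N·m counterclockwise.
Net load moment about support B = 1152 N·m counterclockwise.
Reaction R at support A is upward at 3.73 m, arm 3.73 m → moment R × 3.73 clockwise.
For rotational equilibrium, R × 3.73 = 1152, so R = 309 N.

R_A ≈ 309 N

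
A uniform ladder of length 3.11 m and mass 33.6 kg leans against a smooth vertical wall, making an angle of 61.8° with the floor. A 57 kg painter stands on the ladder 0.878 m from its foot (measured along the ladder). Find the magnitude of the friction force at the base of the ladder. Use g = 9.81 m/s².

f ≈ 173 N

Taking torques about the foot of the ladder:
Ladder weight 33.6×9.81 = 329.6 N acts at 1.555 m along the ladder; its horizontal arm is 1.555·cos61.8° = 0.7348 m → τ = 242.2 N·m clockwise.
Painter: 57×9.81 = 559.2 N at 0.878 m → arm 0.4149 m → τ = 232 N·m clockwise.
Wall normal N acts horizontally at the top; its moment arm is the height L sinθ = 3.11·sin61.8° = 2.741 m, counterclockwise.
Balancing moments: N × 2.741 = 474.2, giving N = 173 N.
ΣFx = 0: friction at the foot balances the wall's push, so f = N_wall = 173 N.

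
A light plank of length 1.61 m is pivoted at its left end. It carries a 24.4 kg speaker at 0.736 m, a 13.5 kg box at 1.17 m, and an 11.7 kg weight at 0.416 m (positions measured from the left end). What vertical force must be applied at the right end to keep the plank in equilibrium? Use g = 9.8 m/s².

Choose the left end as the axis so the unknown pivot reaction has zero arm there.
Speaker: 24.4 × 9.8 = 239.1 N down at 0.736 m → arm 0.736 m, τ = 239.1 × 0.736 = 176 N·m clockwise.
Box: 13.5 × 9.8 = 132.3 N down at 1.17 m → arm 1.17 m, τ = 132.3 × 1.17 = 154.8 N·m clockwise.
Weight: 11.7 × 9.8 = 114.7 N down at 0.416 m → arm 0.416 m, τ = 114.7 × 0.416 = 47.72 N·m clockwise.
Net moment of the loads = 378.5 N·m clockwise.
The upward force F acts at the right end, arm 1.61 m, giving F × 1.61 counterclockwise.
Στ = 0 ⇒ F × 1.61 = 378.5 ⇒ F = 378.5 / 1.61 = 235 N.

F ≈ 235 N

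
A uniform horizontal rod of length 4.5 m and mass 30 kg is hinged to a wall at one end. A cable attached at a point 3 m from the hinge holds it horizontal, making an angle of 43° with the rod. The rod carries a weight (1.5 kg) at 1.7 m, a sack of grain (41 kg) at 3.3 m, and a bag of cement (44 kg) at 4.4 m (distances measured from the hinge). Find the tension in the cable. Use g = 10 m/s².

T ≈ 1950 N

Taking torques about the hinge:
Beam weight: 30 × 10 = 300 N down at 2.25 m → arm 2.25 m, τ = 300 × 2.25 = 675 N·m clockwise.
Weight: 1.5 × 10 = 15 N down at 1.7 m → arm 1.7 m, τ = 15 × 1.7 = 25.5 N·m clockwise.
Sack of grain: 41 × 10 = 410 N down at 3.3 m → arm 3.3 m, τ = 410 × 3.3 = 1353 N·m clockwise.
Bag of cement: 44 × 10 = 440 N down at 4.4 m → arm 4.4 m, τ = 440 × 4.4 = 1936 N·m clockwise.
Total clockwise load moment = 3990 N·m.
The cable tension T acts at 3 m; only its component perpendicular to the rod, T sinθ, produces torque. sin 43° = 0.682.
Setting net torque to zero: T × 3 × 0.682 = 3990 → T = 3990 / 2.046 = 1950 N.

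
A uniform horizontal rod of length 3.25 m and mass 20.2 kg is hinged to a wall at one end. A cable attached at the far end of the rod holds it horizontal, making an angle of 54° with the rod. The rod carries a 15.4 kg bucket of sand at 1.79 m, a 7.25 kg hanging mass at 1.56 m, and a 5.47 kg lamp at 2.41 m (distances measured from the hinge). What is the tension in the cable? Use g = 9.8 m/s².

Sum moments about the hinge (the unknown hinge reaction has zero arm there).
Beam weight: 20.2 × 9.8 = 198 N down at 1.625 m → arm 1.625 m, τ = 198 × 1.625 = 321.8 N·m clockwise.
Bucket of sand: 15.4 × 9.8 = 150.9 N down at 1.79 m → arm 1.79 m, τ = 150.9 × 1.79 = 270.1 N·m clockwise.
Hanging mass: 7.25 × 9.8 = 71.05 N down at 1.56 m → arm 1.56 m, τ = 71.05 × 1.56 = 110.8 N·m clockwise.
Lamp: 5.47 × 9.8 = 53.61 N down at 2.41 m → arm 2.41 m, τ = 53.61 × 2.41 = 129.2 N·m clockwise.
Total clockwise load moment = 831.9 N·m.
The cable tension T acts at 3.25 m; only its component perpendicular to the rod, T sinθ, produces torque. sin 54° = 0.809.
Balancing moments: T × 3.25 × 0.809 = 831.9, giving T = 831.9 / 2.629 = 316 N.

T ≈ 316 N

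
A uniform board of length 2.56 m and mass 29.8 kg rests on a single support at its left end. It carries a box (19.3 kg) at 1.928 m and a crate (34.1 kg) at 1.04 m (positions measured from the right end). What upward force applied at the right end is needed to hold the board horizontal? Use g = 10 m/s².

About the left end:
Beam weight: 29.8 × 10 = 298 N down at 1.28 m → arm 1.28 m, τ = 298 × 1.28 = 381.4 N·m clockwise.
Box: 19.3 × 10 = 193 N down at 1.928 m → arm 0.632 m, τ = 193 × 0.632 = 122 N·m clockwise.
Crate: 34.1 × 10 = 341 N down at 1.04 m → arm 1.52 m, τ = 341 × 1.52 = 518.3 N·m clockwise.
Net moment of the loads = 1022 N·m clockwise.
The upward force F acts at the right end, arm 2.56 m, giving F × 2.56 counterclockwise.
For rotational equilibrium, F × 2.56 = 1022, so F = 1022 / 2.56 = 399 N.

F ≈ 399 N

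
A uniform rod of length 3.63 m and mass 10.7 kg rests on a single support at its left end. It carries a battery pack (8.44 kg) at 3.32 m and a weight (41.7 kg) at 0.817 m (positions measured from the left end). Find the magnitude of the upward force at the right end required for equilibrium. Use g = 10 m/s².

Take moments about the left end.
Beam weight: 10.7 × 10 = 107 N down at 1.815 m → arm 1.815 m, τ = 107 × 1.815 = 194.2 N·m clockwise.
Battery pack: 8.44 × 10 = 84.4 N down at 3.32 m → arm 3.32 m, τ = 84.4 × 3.32 = 280.2 N·m clockwise.
Weight: 41.7 × 10 = 417 N down at 0.817 m → arm 0.817 m, τ = 417 × 0.817 = 340.7 N·m clockwise.
Net moment of the loads = 815.1 N·m clockwise.
The upward force F acts at the right end, arm 3.63 m, giving F × 3.63 counterclockwise.
Balancing moments: F × 3.63 = 815.1, giving F = 815.1 / 3.63 = 225 N.

F ≈ 225 N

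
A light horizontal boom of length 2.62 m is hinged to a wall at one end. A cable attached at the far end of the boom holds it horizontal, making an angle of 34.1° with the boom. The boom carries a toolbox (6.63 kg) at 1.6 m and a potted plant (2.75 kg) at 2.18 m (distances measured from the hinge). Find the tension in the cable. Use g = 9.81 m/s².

Choose the hinge as the axis so the unknown hinge reaction has zero arm there.
Toolbox: 6.63 × 9.81 = 65.04 N down at 1.6 m → arm 1.6 m, τ = 65.04 × 1.6 = 104.1 N·m clockwise.
Potted plant: 2.75 × 9.81 = 26.98 N down at 2.18 m → arm 2.18 m, τ = 26.98 × 2.18 = 58.82 N·m clockwise.
Total clockwise load moment = 162.9 N·m.
The cable tension T acts at 2.62 m; only its component perpendicular to the boom, T sinθ, produces torque. sin 34.1° = 0.5606.
For rotational equilibrium, T × 2.62 × 0.5606 = 162.9, so T = 162.9 / 1.469 = 111 N.

T ≈ 111 N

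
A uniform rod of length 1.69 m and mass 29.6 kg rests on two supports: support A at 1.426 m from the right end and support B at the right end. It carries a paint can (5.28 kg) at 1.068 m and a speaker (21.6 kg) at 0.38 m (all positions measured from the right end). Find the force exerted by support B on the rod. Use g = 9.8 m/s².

About support A:
Beam weight: 29.6 × 9.8 = 290.1 N down at 0.845 m → arm 0.581 m, τ = 290.1 × 0.581 = 168.5 N·m clockwise.
Paint can: 5.28 × 9.8 = 51.74 N down at 1.068 m → arm 0.358 m, τ = 51.74 × 0.358 = 18.52 N·m clockwise.
Speaker: 21.6 × 9.8 = 211.7 N down at 0.38 m → arm 1.046 m, τ = 211.7 × 1.046 = 221.4 N·m clockwise.
Net load moment about support A = 408.4 N·m clockwise.
Reaction R at support B is upward at 0 m, arm 1.426 m → moment R × 1.426 counterclockwise.
Στ = 0 ⇒ R × 1.426 = 408.4 ⇒ R = 286 N.

R_B ≈ 286 N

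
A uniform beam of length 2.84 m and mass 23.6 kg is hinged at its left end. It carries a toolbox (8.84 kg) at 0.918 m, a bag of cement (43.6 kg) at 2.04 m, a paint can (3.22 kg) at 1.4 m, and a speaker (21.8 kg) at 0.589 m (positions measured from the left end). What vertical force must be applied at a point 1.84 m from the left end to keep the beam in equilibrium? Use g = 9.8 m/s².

F ≈ 788 N

Take moments about the left end.
Beam weight: 23.6 × 9.8 = 231.3 N down at 1.42 m → arm 1.42 m, τ = 231.3 × 1.42 = 328.4 N·m clockwise.
Toolbox: 8.84 × 9.8 = 86.63 N down at 0.918 m → arm 0.918 m, τ = 86.63 × 0.918 = 79.53 N·m clockwise.
Bag of cement: 43.6 × 9.8 = 427.3 N down at 2.04 m → arm 2.04 m, τ = 427.3 × 2.04 = 871.7 N·m clockwise.
Paint can: 3.22 × 9.8 = 31.56 N down at 1.4 m → arm 1.4 m, τ = 31.56 × 1.4 = 44.18 N·m clockwise.
Speaker: 21.8 × 9.8 = 213.6 N down at 0.589 m → arm 0.589 m, τ = 213.6 × 0.589 = 125.8 N·m clockwise.
Net moment of the loads = 1450 N·m clockwise.
The upward force F acts at a point 1.84 m from the left end, arm 1.84 m, giving F × 1.84 counterclockwise.
Στ = 0 ⇒ F × 1.84 = 1450 ⇒ F = 1450 / 1.84 = 788 N.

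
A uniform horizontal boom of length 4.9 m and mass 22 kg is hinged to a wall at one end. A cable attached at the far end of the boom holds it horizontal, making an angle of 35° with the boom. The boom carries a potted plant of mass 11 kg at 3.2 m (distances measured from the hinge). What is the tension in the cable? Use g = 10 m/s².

T ≈ 317 N

Taking torques about the hinge:
Beam weight: 22 × 10 = 220 N down at 2.45 m → arm 2.45 m, τ = 220 × 2.45 = 539 N·m clockwise.
Potted plant: 11 × 10 = 110 N down at 3.2 m → arm 3.2 m, τ = 110 × 3.2 = 352 N·m clockwise.
Total clockwise load moment = 891 N·m.
The cable tension T acts at 4.9 m; only its component perpendicular to the boom, T sinθ, produces torque. sin 35° = 0.5736.
For rotational equilibrium, T × 4.9 × 0.5736 = 891, so T = 891 / 2.811 = 317 N.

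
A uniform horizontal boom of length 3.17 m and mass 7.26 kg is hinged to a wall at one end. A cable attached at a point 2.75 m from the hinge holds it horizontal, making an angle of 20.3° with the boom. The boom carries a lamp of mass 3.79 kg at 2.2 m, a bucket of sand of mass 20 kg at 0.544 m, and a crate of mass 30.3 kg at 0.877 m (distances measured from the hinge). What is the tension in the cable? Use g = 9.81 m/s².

Choose the hinge as the axis so the unknown hinge reaction has zero arm there.
Beam weight: 7.26 × 9.81 = 71.22 N down at 1.585 m → arm 1.585 m, τ = 71.22 × 1.585 = 112.9 N·m clockwise.
Lamp: 3.79 × 9.81 = 37.18 N down at 2.2 m → arm 2.2 m, τ = 37.18 × 2.2 = 81.8 N·m clockwise.
Bucket of sand: 20 × 9.81 = 196.2 N down at 0.544 m → arm 0.544 m, τ = 196.2 × 0.544 = 106.7 N·m clockwise.
Crate: 30.3 × 9.81 = 297.2 N down at 0.877 m → arm 0.877 m, τ = 297.2 × 0.877 = 260.6 N·m clockwise.
Total clockwise load moment = 562 N·m.
The cable tension T acts at 2.75 m; only its component perpendicular to the boom, T sinθ, produces torque. sin 20.3° = 0.3469.
Setting net torque to zero: T × 2.75 × 0.3469 = 562 → T = 562 / 0.954 = 589 N.

T ≈ 589 N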